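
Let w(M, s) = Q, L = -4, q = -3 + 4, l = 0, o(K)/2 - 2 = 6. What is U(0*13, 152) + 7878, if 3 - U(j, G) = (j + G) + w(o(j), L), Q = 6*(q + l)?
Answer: 7723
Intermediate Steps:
o(K) = 16 (o(K) = 4 + 2*6 = 4 + 12 = 16)
q = 1
Q = 6 (Q = 6*(1 + 0) = 6*1 = 6)
w(M, s) = 6
U(j, G) = -3 - G - j (U(j, G) = 3 - ((j + G) + 6) = 3 - ((G + j) + 6) = 3 - (6 + G + j) = 3 + (-6 - G - j) = -3 - G - j)
U(0*13, 152) + 7878 = (-3 - 1*152 - 0*13) + 7878 = (-3 - 152 - 1*0) + 7878 = (-3 - 152 + 0) + 7878 = -155 + 7878 = 7723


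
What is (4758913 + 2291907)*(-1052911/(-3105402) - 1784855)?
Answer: -19540259102547332590/1552701 ≈ -1.2585e+13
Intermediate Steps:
(4758913 + 2291907)*(-1052911/(-3105402) - 1784855) = 7050820*(-1052911*(-1/3105402) - 1784855) = 7050820*(1052911/3105402 - 1784855) = 7050820*(-5542691233799/3105402) = -19540259102547332590/1552701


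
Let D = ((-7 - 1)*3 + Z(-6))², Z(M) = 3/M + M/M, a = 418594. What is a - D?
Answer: 1672167/4 ≈ 4.1804e+5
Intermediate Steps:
Z(M) = 1 + 3/M (Z(M) = 3/M + 1 = 1 + 3/M)
D = 2209/4 (D = ((-7 - 1)*3 + (3 - 6)/(-6))² = (-8*3 - ⅙*(-3))² = (-24 + ½)² = (-47/2)² = 2209/4 ≈ 552.25)
a - D = 418594 - 1*2209/4 = 418594 - 2209/4 = 1672167/4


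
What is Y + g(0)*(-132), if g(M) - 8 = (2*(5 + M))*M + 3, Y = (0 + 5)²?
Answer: -1427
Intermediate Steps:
Y = 25 (Y = 5² = 25)
g(M) = 11 + M*(10 + 2*M) (g(M) = 8 + ((2*(5 + M))*M + 3) = 8 + ((10 + 2*M)*M + 3) = 8 + (M*(10 + 2*M) + 3) = 8 + (3 + M*(10 + 2*M)) = 11 + M*(10 + 2*M))
Y + g(0)*(-132) = 25 + (11 + 2*0² + 10*0)*(-132) = 25 + (11 + 2*0 + 0)*(-132) = 25 + (11 + 0 + 0)*(-132) = 25 + 11*(-132) = 25 - 1452 = -1427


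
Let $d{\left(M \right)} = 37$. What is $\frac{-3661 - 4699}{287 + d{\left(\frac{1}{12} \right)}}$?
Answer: $- \frac{2090}{81} \approx -25.802$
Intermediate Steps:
$\frac{-3661 - 4699}{287 + d{\left(\frac{1}{12} \right)}} = \frac{-3661 - 4699}{287 + 37} = - \frac{8360}{324} = \left(-8360\right) \frac{1}{324} = - \frac{2090}{81}$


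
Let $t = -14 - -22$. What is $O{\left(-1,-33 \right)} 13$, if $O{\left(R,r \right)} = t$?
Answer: $104$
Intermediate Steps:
$t = 8$ ($t = -14 + 22 = 8$)
$O{\left(R,r \right)} = 8$
$O{\left(-1,-33 \right)} 13 = 8 \cdot 13 = 104$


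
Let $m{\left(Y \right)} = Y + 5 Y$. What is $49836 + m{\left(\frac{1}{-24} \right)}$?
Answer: $\frac{199343}{4} \approx 49836.0$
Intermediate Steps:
$m{\left(Y \right)} = 6 Y$
$49836 + m{\left(\frac{1}{-24} \right)} = 49836 + \frac{6}{-24} = 49836 + 6 \left(- \frac{1}{24}\right) = 49836 - \frac{1}{4} = \frac{199343}{4}$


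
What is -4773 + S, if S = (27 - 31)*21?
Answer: -4857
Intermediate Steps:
S = -84 (S = -4*21 = -84)
-4773 + S = -4773 - 84 = -4857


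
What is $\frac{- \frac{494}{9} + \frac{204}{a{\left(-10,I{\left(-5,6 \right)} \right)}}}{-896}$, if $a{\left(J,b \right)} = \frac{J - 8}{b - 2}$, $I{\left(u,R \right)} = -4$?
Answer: $- \frac{59}{4032} \approx -0.014633$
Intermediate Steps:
$a{\left(J,b \right)} = \frac{-8 + J}{-2 + b}$ ($a{\left(J,b \right)} = \frac{-8 + J}{b + \left(-9 + 7\right)} = \frac{-8 + J}{b - 2} = \frac{-8 + J}{-2 + b}$)
$\frac{- \frac{494}{9} + \frac{204}{a{\left(-10,I{\left(-5,6 \right)} \right)}}}{-896} = \frac{- \frac{494}{9} + \frac{204}{\frac{1}{-2 - 4} \left(-8 - 10\right)}}{-896} = \left(\left(-494\right) \frac{1}{9} + \frac{204}{\frac{1}{-6} \left(-18\right)}\right) \left(- \frac{1}{896}\right) = \left(- \frac{494}{9} + \frac{204}{\left(- \frac{1}{6}\right) \left(-18\right)}\right) \left(- \frac{1}{896}\right) = \left(- \frac{494}{9} + \frac{204}{3}\right) \left(- \frac{1}{896}\right) = \left(- \frac{494}{9} + 204 \cdot \frac{1}{3}\right) \left(- \frac{1}{896}\right) = \left(- \frac{494}{9} + 68\right) \left(- \frac{1}{896}\right) = \frac{118}{9} \left(- \frac{1}{896}\right) = - \frac{59}{4032}$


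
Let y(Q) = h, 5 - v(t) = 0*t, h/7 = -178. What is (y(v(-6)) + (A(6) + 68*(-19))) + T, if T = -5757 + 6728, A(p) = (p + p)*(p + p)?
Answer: -1423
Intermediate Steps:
A(p) = 4*p**2 (A(p) = (2*p)*(2*p) = 4*p**2)
h = -1246 (h = 7*(-178) = -1246)
v(t) = 5 (v(t) = 5 - 0*t = 5 - 1*0 = 5 + 0 = 5)
y(Q) = -1246
T = 971
(y(v(-6)) + (A(6) + 68*(-19))) + T = (-1246 + (4*6**2 + 68*(-19))) + 971 = (-1246 + (4*36 - 1292)) + 971 = (-1246 + (144 - 1292)) + 971 = (-1246 - 1148) + 971 = -2394 + 971 = -1423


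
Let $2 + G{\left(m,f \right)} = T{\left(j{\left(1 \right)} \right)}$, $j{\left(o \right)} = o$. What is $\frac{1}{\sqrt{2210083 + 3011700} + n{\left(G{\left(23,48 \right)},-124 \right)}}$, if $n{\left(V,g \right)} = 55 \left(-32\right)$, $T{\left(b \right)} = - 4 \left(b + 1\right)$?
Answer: $\frac{1760}{2124183} + \frac{7 \sqrt{106567}}{2124183} \approx 0.0019043$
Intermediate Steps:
$T{\left(b \right)} = -4 - 4 b$ ($T{\left(b \right)} = - 4 \left(1 + b\right) = -4 - 4 b$)
$G{\left(m,f \right)} = -10$ ($G{\left(m,f \right)} = -2 - 8 = -10$)
$n{\left(V,g \right)} = -1760$
$\frac{1}{\sqrt{2210083 + 3011700} + n{\left(G{\left(23,48 \right)},-124 \right)}} = \frac{1}{\sqrt{2210083 + 3011700} - 1760} = \frac{1}{\sqrt{5221783} - 1760} = \frac{1}{7 \sqrt{106567} - 1760} = \frac{1}{-1760 + 7 \sqrt{106567}}$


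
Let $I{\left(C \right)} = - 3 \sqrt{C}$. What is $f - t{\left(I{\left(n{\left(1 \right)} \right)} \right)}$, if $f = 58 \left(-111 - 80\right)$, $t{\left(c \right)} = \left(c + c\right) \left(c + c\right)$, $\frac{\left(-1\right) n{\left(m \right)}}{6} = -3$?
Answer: $-11726$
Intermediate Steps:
$n{\left(m \right)} = 18$ ($n{\left(m \right)} = \left(-6\right) \left(-3\right) = 18$)
$t{\left(c \right)} = 4 c^{2}$ ($t{\left(c \right)} = 2 c 2 c = 4 c^{2}$)
$f = -11078$ ($f = 58 \left(-191\right) = -11078$)
$f - t{\left(I{\left(n{\left(1 \right)} \right)} \right)} = -11078 - 4 \left(- 3 \sqrt{18}\right)^{2} = -11078 - 4 \left(- 3 \cdot 3 \sqrt{2}\right)^{2} = -11078 - 4 \left(- 9 \sqrt{2}\right)^{2} = -11078 - 4 \cdot 162 = -11078 - 648 = -11726$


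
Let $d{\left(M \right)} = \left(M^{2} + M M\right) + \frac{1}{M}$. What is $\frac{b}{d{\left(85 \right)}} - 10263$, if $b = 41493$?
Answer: $- \frac{4200671036}{409417} \approx -10260.0$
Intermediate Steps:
$d{\left(M \right)} = \frac{1}{M} + 2 M^{2}$ ($d{\left(M \right)} = \left(M^{2} + M^{2}\right) + \frac{1}{M} = 2 M^{2} + \frac{1}{M} = \frac{1}{M} + 2 M^{2}$)
$\frac{b}{d{\left(85 \right)}} - 10263 = \frac{41493}{\frac{1}{85} \left(1 + 2 \cdot 85^{3}\right)} - 10263 = \frac{41493}{\frac{1}{85} \left(1 + 2 \cdot 614125\right)} - 10263 = \frac{41493}{\frac{1}{85} \left(1 + 1228250\right)} - 10263 = \frac{41493}{\frac{1}{85} \cdot 1228251} - 10263 = \frac{41493}{\frac{1228251}{85}} - 10263 = 41493 \cdot \frac{85}{1228251} - 10263 = \frac{1175635}{409417} - 10263 = - \frac{4200671036}{409417}$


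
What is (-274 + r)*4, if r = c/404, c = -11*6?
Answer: -110762/101 ≈ -1096.7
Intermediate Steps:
c = -66
r = -33/202 (r = -66/404 = -66*1/404 = -33/202 ≈ -0.16337)
(-274 + r)*4 = (-274 - 33/202)*4 = -55381/202*4 = -110762/101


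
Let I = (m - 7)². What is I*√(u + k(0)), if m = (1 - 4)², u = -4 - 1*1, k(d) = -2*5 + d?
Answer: 4*I*√15 ≈ 15.492*I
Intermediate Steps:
k(d) = -10 + d
u = -5 (u = -4 - 1 = -5)
m = 9 (m = (-3)² = 9)
I = 4 (I = (9 - 7)² = 2² = 4)
I*√(u + k(0)) = 4*√(-5 + (-10 + 0)) = 4*√(-5 - 10) = 4*√(-15) = 4*(I*√15) = 4*I*√15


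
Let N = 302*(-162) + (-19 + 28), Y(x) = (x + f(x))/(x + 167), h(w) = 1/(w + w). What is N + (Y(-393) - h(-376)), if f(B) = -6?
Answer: -4156450903/84976 ≈ -48913.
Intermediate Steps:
h(w) = 1/(2*w)
Y(x) = (-6 + x)/(167 + x) (Y(x) = (x - 6)/(x + 167) = (-6 + x)/(167 + x))
N = -48915 (N = -48924 + 9 = -48915)
N + (Y(-393) - h(-376)) = -48915 + ((-6 - 393)/(167 - 393) - 1/(2*(-376))) = -48915 + (-399/(-226) - (-1)/(2*376)) = -48915 + (-1/226*(-399) - 1*(-1/752)) = -48915 + (399/226 + 1/752) = -48915 + 150137/84976 = -4156450903/84976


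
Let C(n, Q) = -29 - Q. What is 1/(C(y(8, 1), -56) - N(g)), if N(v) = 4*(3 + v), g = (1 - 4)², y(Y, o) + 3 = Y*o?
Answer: -1/21 ≈ -0.047619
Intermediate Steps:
y(Y, o) = -3 + Y*o
g = 9 (g = (-3)² = 9)
N(v) = 12 + 4*v
1/(C(y(8, 1), -56) - N(g)) = 1/((-29 - 1*(-56)) - (12 + 4*9)) = 1/((-29 + 56) - (12 + 36)) = 1/(27 - 1*48) = 1/(27 - 48) = 1/(-21) = -1/21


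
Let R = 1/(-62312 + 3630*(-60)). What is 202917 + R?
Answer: 56839486703/280112 ≈ 2.0292e+5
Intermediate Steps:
R = -1/280112 (R = 1/(-62312 - 217800) = 1/(-280112) = -1/280112 ≈ -3.5700e-6)
202917 + R = 202917 - 1/280112 = 56839486703/280112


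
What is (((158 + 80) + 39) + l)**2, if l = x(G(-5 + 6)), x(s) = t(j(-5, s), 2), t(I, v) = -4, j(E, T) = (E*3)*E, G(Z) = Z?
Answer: 74529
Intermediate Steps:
j(E, T) = 3*E**2 (j(E, T) = (3*E)*E = 3*E**2)
x(s) = -4
l = -4
(((158 + 80) + 39) + l)**2 = (((158 + 80) + 39) - 4)**2 = ((238 + 39) - 4)**2 = (277 - 4)**2 = 273**2 = 74529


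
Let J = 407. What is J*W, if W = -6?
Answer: -2442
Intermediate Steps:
J*W = 407*(-6) = -2442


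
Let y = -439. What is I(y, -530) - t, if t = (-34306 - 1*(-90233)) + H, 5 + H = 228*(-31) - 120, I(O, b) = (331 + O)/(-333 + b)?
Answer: -42057334/863 ≈ -48734.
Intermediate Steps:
I(O, b) = (331 + O)/(-333 + b)
H = -7193 (H = -5 + (228*(-31) - 120) = -5 + (-7068 - 120) = -5 - 7188 = -7193)
t = 48734 (t = (-34306 - 1*(-90233)) - 7193 = (-34306 + 90233) - 7193 = 55927 - 7193 = 48734)
I(y, -530) - t = (331 - 439)/(-333 - 530) - 1*48734 = -108/(-863) - 48734 = -1/863*(-108) - 48734 = 108/863 - 48734 = -42057334/863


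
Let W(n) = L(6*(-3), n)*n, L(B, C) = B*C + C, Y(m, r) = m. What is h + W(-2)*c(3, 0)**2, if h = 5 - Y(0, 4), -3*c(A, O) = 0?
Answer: 5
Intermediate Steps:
L(B, C) = C + B*C
c(A, O) = 0 (c(A, O) = -1/3*0 = 0)
h = 5 (h = 5 - 1*0 = 5 + 0 = 5)
W(n) = -17*n**2 (W(n) = (n*(1 + 6*(-3)))*n = (n*(1 - 18))*n = (n*(-17))*n = (-17*n)*n = -17*n**2)
h + W(-2)*c(3, 0)**2 = 5 - 17*(-2)**2*0**2 = 5 - 17*4*0 = 5 - 68*0 = 5 + 0 = 5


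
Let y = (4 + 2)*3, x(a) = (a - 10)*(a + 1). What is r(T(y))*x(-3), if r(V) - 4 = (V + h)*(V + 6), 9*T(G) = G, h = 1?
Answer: 728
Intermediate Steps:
x(a) = (1 + a)*(-10 + a) (x(a) = (-10 + a)*(1 + a) = (1 + a)*(-10 + a))
y = 18 (y = 6*3 = 18)
T(G) = G/9
r(V) = 4 + (1 + V)*(6 + V) (r(V) = 4 + (V + 1)*(V + 6) = 4 + (1 + V)*(6 + V))
r(T(y))*x(-3) = (10 + ((1/9)*18)**2 + 7*((1/9)*18))*(-10 + (-3)**2 - 9*(-3)) = (10 + 2**2 + 7*2)*(-10 + 9 + 27) = (10 + 4 + 14)*26 = 28*26 = 728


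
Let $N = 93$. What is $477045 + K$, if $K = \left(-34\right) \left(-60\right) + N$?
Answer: $479178$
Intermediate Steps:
$K = 2133$ ($K = \left(-34\right) \left(-60\right) + 93 = 2040 + 93 = 2133$)
$477045 + K = 477045 + 2133 = 479178$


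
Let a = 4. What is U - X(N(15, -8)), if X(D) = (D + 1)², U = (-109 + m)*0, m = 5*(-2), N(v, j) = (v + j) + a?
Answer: -144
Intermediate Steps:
N(v, j) = 4 + j + v (N(v, j) = (v + j) + 4 = (j + v) + 4 = 4 + j + v)
m = -10
U = 0 (U = (-109 - 10)*0 = -119*0 = 0)
X(D) = (1 + D)²
U - X(N(15, -8)) = 0 - (1 + (4 - 8 + 15))² = 0 - (1 + 11)² = 0 - 1*12² = 0 - 1*144 = 0 - 144 = -144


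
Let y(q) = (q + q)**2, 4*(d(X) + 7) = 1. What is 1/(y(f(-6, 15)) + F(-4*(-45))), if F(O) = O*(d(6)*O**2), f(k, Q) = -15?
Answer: -1/39365100 ≈ -2.5403e-8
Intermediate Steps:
d(X) = -27/4 (d(X) = -7 + (1/4)*1 = -7 + 1/4 = -27/4)
F(O) = -27*O**3/4 (F(O) = O*(-27*O**2/4) = -27*O**3/4)
y(q) = 4*q**2 (y(q) = (2*q)**2 = 4*q**2)
1/(y(f(-6, 15)) + F(-4*(-45))) = 1/(4*(-15)**2 - 27*(-4*(-45))**3/4) = 1/(4*225 - 27/4*180**3) = 1/(900 - 27/4*5832000) = 1/(900 - 39366000) = 1/(-39365100) = -1/39365100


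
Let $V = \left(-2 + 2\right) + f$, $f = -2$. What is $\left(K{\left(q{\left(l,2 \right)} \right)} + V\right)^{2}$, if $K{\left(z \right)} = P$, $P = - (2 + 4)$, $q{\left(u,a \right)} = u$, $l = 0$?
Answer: $64$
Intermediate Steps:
$V = -2$ ($V = \left(-2 + 2\right) - 2 = 0 - 2 = -2$)
$P = -6$ ($P = \left(-1\right) 6 = -6$)
$K{\left(z \right)} = -6$
$\left(K{\left(q{\left(l,2 \right)} \right)} + V\right)^{2} = \left(-6 - 2\right)^{2} = \left(-8\right)^{2} = 64$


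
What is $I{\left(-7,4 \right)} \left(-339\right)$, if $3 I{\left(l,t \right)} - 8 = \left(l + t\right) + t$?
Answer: $-1017$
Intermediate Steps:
$I{\left(l,t \right)} = \frac{8}{3} + \frac{l}{3} + \frac{2 t}{3}$ ($I{\left(l,t \right)} = \frac{8}{3} + \frac{\left(l + t\right) + t}{3} = \frac{8}{3} + \frac{l + 2 t}{3} = \frac{8}{3} + \left(\frac{l}{3} + \frac{2 t}{3}\right) = \frac{8}{3} + \frac{l}{3} + \frac{2 t}{3}$)
$I{\left(-7,4 \right)} \left(-339\right) = \left(\frac{8}{3} + \frac{1}{3} \left(-7\right) + \frac{2}{3} \cdot 4\right) \left(-339\right) = \left(\frac{8}{3} - \frac{7}{3} + \frac{8}{3}\right) \left(-339\right) = 3 \left(-339\right) = -1017$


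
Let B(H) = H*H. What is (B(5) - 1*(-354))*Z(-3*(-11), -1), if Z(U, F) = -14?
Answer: -5306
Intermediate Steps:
B(H) = H²
(B(5) - 1*(-354))*Z(-3*(-11), -1) = (5² - 1*(-354))*(-14) = (25 + 354)*(-14) = 379*(-14) = -5306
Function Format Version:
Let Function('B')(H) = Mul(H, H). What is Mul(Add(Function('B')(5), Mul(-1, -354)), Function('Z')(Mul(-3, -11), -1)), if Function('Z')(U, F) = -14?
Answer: -5306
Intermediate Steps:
Function('B')(H) = Pow(H, 2)
Mul(Add(Function('B')(5), Mul(-1, -354)), Function('Z')(Mul(-3, -11), -1)) = Mul(Add(Pow(5, 2), Mul(-1, -354)), -14) = Mul(Add(25, 354), -14) = Mul(379, -14) = -5306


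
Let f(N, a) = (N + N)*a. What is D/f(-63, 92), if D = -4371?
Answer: 1457/3864 ≈ 0.37707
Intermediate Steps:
f(N, a) = 2*N*a (f(N, a) = (2*N)*a = 2*N*a)
D/f(-63, 92) = -4371/(2*(-63)*92) = -4371/(-11592) = -4371*(-1/11592) = 1457/3864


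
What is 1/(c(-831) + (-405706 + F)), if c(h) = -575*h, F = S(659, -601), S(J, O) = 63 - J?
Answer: 1/71523 ≈ 1.3982e-5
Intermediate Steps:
F = -596 (F = 63 - 1*659 = 63 - 659 = -596)
1/(c(-831) + (-405706 + F)) = 1/(-575*(-831) + (-405706 - 596)) = 1/(477825 - 406302) = 1/71523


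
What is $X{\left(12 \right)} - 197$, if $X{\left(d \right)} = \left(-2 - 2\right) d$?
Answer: $-245$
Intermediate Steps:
$X{\left(d \right)} = - 4 d$
$X{\left(12 \right)} - 197 = \left(-4\right) 12 - 197 = -48 - 197 = -245$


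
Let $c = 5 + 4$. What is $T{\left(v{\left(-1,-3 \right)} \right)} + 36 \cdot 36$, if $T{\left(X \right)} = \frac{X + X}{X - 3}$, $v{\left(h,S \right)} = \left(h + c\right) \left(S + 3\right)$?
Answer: $1296$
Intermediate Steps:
$c = 9$
$v{\left(h,S \right)} = \left(3 + S\right) \left(9 + h\right)$ ($v{\left(h,S \right)} = \left(h + 9\right) \left(S + 3\right) = \left(9 + h\right) \left(3 + S\right) = \left(3 + S\right) \left(9 + h\right)$)
$T{\left(X \right)} = \frac{2 X}{-3 + X}$
$T{\left(v{\left(-1,-3 \right)} \right)} + 36 \cdot 36 = \frac{2 \left(27 + 3 \left(-1\right) + 9 \left(-3\right) - -3\right)}{-3 + \left(27 + 3 \left(-1\right) + 9 \left(-3\right) - -3\right)} + 36 \cdot 36 = \frac{2 \left(27 - 3 - 27 + 3\right)}{-3 + \left(27 - 3 - 27 + 3\right)} + 1296 = 2 \cdot 0 \frac{1}{-3 + 0} + 1296 = 2 \cdot 0 \frac{1}{-3} + 1296 = 2 \cdot 0 \left(- \frac{1}{3}\right) + 1296 = 0 + 1296 = 1296$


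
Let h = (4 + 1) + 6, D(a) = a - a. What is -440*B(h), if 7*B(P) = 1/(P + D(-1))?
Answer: -40/7 ≈ -5.7143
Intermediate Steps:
D(a) = 0
h = 11 (h = 5 + 6 = 11)
B(P) = 1/(7*P) (B(P) = 1/(7*(P + 0)) = 1/(7*P))
-440*B(h) = -440/(7*11) = -440*1/77 = -40/7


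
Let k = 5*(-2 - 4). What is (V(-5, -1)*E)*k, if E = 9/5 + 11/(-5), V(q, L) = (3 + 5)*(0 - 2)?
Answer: -192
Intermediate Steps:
V(q, L) = -16 (V(q, L) = 8*(-2) = -16)
E = -⅖ (E = 9*(⅕) + 11*(-⅕) = 9/5 - 11/5 = -⅖ ≈ -0.40000)
k = -30 (k = 5*(-6) = -30)
(V(-5, -1)*E)*k = -16*(-⅖)*(-30) = (32/5)*(-30) = -192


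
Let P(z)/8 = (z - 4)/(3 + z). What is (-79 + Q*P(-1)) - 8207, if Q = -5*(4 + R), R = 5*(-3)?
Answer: -9386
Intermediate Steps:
R = -15
P(z) = 8*(-4 + z)/(3 + z) (P(z) = 8*((z - 4)/(3 + z)) = 8*((-4 + z)/(3 + z)) = 8*(-4 + z)/(3 + z))
Q = 55 (Q = -5*(4 - 15) = -5*(-11) = 55)
(-79 + Q*P(-1)) - 8207 = (-79 + 55*(8*(-4 - 1)/(3 - 1))) - 8207 = (-79 + 55*(8*(-5)/2)) - 8207 = (-79 + 55*(8*(½)*(-5))) - 8207 = (-79 + 55*(-20)) - 8207 = (-79 - 1100) - 8207 = -1179 - 8207 = -9386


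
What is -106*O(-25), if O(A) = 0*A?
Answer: 0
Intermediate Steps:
O(A) = 0
-106*O(-25) = -106*0 = 0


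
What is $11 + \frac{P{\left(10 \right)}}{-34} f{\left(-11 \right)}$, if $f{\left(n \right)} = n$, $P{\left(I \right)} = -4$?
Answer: $\frac{165}{17} \approx 9.7059$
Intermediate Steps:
$11 + \frac{P{\left(10 \right)}}{-34} f{\left(-11 \right)} = 11 + - \frac{4}{-34} \left(-11\right) = 11 + \left(-4\right) \left(- \frac{1}{34}\right) \left(-11\right) = 11 + \frac{2}{17} \left(-11\right) = 11 - \frac{22}{17} = \frac{165}{17}$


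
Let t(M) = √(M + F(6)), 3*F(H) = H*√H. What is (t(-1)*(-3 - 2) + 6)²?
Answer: (6 - 5*√(-1 + 2*√6))² ≈ 14.999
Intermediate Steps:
F(H) = H^(3/2)/3 (F(H) = (H*√H)/3 = H^(3/2)/3)
t(M) = √(M + 2*√6) (t(M) = √(M + 6^(3/2)/3) = √(M + (6*√6)/3) = √(M + 2*√6))
(t(-1)*(-3 - 2) + 6)² = (√(-1 + 2*√6)*(-3 - 2) + 6)² = (√(-1 + 2*√6)*(-5) + 6)² = (-5*√(-1 + 2*√6) + 6)² = (6 - 5*√(-1 + 2*√6))²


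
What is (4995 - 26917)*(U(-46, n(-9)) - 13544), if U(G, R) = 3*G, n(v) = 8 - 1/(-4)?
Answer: 299936804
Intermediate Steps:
n(v) = 33/4 (n(v) = 8 - 1*(-¼) = 8 + ¼ = 33/4)
(4995 - 26917)*(U(-46, n(-9)) - 13544) = (4995 - 26917)*(3*(-46) - 13544) = -21922*(-138 - 13544) = -21922*(-13682) = 299936804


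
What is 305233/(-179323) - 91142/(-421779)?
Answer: -112397012641/75634675617 ≈ -1.4861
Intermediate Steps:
305233/(-179323) - 91142/(-421779) = 305233*(-1/179323) - 91142*(-1/421779) = -305233/179323 + 91142/421779 = -112397012641/75634675617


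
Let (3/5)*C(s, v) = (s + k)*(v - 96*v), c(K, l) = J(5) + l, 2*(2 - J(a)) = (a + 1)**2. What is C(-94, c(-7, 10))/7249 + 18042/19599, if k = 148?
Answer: 378738386/47357717 ≈ 7.9974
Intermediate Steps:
J(a) = 2 - (1 + a)**2/2 (J(a) = 2 - (a + 1)**2/2 = 2 - (1 + a)**2/2)
c(K, l) = -16 + l (c(K, l) = (2 - (1 + 5)**2/2) + l = (2 - 1/2*6**2) + l = (2 - 1/2*36) + l = (2 - 18) + l = -16 + l)
C(s, v) = -475*v*(148 + s)/3 (C(s, v) = 5*((s + 148)*(v - 96*v))/3 = 5*((148 + s)*(-95*v))/3 = 5*(-95*v*(148 + s))/3 = -475*v*(148 + s)/3)
C(-94, c(-7, 10))/7249 + 18042/19599 = -475*(-16 + 10)*(148 - 94)/3/7249 + 18042/19599 = -475/3*(-6)*54*(1/7249) + 18042*(1/19599) = 51300*(1/7249) + 6014/6533 = 51300/7249 + 6014/6533 = 378738386/47357717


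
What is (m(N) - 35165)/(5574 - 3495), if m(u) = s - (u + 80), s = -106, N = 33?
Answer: -35384/2079 ≈ -17.020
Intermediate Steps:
m(u) = -186 - u (m(u) = -106 - (u + 80) = -106 - (80 + u) = -106 + (-80 - u) = -186 - u)
(m(N) - 35165)/(5574 - 3495) = ((-186 - 1*33) - 35165)/(5574 - 3495) = ((-186 - 33) - 35165)/2079 = (-219 - 35165)*(1/2079) = -35384*1/2079 = -35384/2079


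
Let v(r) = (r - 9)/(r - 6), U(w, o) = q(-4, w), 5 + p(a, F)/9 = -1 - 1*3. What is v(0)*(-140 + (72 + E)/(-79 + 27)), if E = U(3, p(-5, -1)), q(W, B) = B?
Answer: -22065/104 ≈ -212.16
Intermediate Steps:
p(a, F) = -81 (p(a, F) = -45 + 9*(-1 - 1*3) = -45 + 9*(-1 - 3) = -45 + 9*(-4) = -45 - 36 = -81)
U(w, o) = w
E = 3
v(r) = (-9 + r)/(-6 + r)
v(0)*(-140 + (72 + E)/(-79 + 27)) = ((-9 + 0)/(-6 + 0))*(-140 + (72 + 3)/(-79 + 27)) = (-9/(-6))*(-140 + 75/(-52)) = (-⅙*(-9))*(-140 + 75*(-1/52)) = 3*(-140 - 75/52)/2 = (3/2)*(-7355/52) = -22065/104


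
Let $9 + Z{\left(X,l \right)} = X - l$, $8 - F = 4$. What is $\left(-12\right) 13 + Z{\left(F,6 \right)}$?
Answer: $-167$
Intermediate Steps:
$F = 4$ ($F = 8 - 4 = 4$)
$Z{\left(X,l \right)} = -9 + X - l$ ($Z{\left(X,l \right)} = -9 + \left(X - l\right) = -9 + X - l$)
$\left(-12\right) 13 + Z{\left(F,6 \right)} = \left(-12\right) 13 - 11 = -156 - 11 = -167$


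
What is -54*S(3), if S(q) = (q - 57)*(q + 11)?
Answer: 40824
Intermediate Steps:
S(q) = (-57 + q)*(11 + q)
-54*S(3) = -54*(-627 + 3**2 - 46*3) = -54*(-627 + 9 - 138) = -54*(-756) = 40824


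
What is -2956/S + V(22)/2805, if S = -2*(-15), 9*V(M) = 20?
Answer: -2487454/25245 ≈ -98.533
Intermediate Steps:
V(M) = 20/9 (V(M) = (⅑)*20 = 20/9)
S = 30
-2956/S + V(22)/2805 = -2956/30 + (20/9)/2805 = -2956*1/30 + (20/9)*(1/2805) = -1478/15 + 4/5049 = -2487454/25245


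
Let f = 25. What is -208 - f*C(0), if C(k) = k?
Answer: -208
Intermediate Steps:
-208 - f*C(0) = -208 - 25*0 = -208 - 1*0 = -208 + 0 = -208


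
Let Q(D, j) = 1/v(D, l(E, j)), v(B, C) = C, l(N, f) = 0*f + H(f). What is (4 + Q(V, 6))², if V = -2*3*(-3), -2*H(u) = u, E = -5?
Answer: 121/9 ≈ 13.444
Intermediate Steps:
H(u) = -u/2
V = 18 (V = -6*(-3) = 18)
l(N, f) = -f/2 (l(N, f) = 0*f - f/2 = 0 - f/2 = -f/2)
Q(D, j) = -2/j (Q(D, j) = 1/(-j/2) = -2/j)
(4 + Q(V, 6))² = (4 - 2/6)² = (4 - 2*⅙)² = (4 - ⅓)² = (11/3)² = 121/9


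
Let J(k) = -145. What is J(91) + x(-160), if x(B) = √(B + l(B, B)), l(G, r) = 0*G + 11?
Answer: -145 + I*√149 ≈ -145.0 + 12.207*I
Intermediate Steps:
l(G, r) = 11 (l(G, r) = 0 + 11 = 11)
x(B) = √(11 + B) (x(B) = √(B + 11) = √(11 + B))
J(91) + x(-160) = -145 + √(11 - 160) = -145 + √(-149) = -145 + I*√149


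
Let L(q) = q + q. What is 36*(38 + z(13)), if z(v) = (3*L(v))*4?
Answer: 12600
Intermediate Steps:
L(q) = 2*q
z(v) = 24*v (z(v) = (3*(2*v))*4 = (6*v)*4 = 24*v)
36*(38 + z(13)) = 36*(38 + 24*13) = 36*(38 + 312) = 36*350 = 12600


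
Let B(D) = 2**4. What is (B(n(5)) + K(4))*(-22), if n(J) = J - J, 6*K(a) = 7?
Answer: -1133/3 ≈ -377.67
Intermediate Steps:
K(a) = 7/6 (K(a) = (1/6)*7 = 7/6)
n(J) = 0
B(D) = 16
(B(n(5)) + K(4))*(-22) = (16 + 7/6)*(-22) = (103/6)*(-22) = -1133/3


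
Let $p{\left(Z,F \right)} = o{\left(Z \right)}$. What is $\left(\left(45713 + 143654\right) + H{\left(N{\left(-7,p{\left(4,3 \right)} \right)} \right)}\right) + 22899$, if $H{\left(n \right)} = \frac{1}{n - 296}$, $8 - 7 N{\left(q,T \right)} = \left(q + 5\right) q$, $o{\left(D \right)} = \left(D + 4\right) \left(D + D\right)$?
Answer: $\frac{441088741}{2078} \approx 2.1227 \cdot 10^{5}$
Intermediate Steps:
$o{\left(D \right)} = 2 D \left(4 + D\right)$ ($o{\left(D \right)} = \left(4 + D\right) 2 D = 2 D \left(4 + D\right)$)
$p{\left(Z,F \right)} = 2 Z \left(4 + Z\right)$
$N{\left(q,T \right)} = \frac{8}{7} - \frac{q \left(5 + q\right)}{7}$ ($N{\left(q,T \right)} = \frac{8}{7} - \frac{\left(q + 5\right) q}{7} = \frac{8}{7} - \frac{\left(5 + q\right) q}{7} = \frac{8}{7} - \frac{q \left(5 + q\right)}{7}$)
$H{\left(n \right)} = \frac{1}{-296 + n}$
$\left(\left(45713 + 143654\right) + H{\left(N{\left(-7,p{\left(4,3 \right)} \right)} \right)}\right) + 22899 = \left(\left(45713 + 143654\right) + \frac{1}{-296 - \left(- \frac{43}{7} + 7\right)}\right) + 22899 = \left(189367 + \frac{1}{-296 + \left(\frac{8}{7} + 5 - 7\right)}\right) + 22899 = \left(189367 + \frac{1}{-296 - \frac{6}{7}}\right) + 22899 = \left(189367 + \frac{1}{- \frac{2078}{7}}\right) + 22899 = \left(189367 - \frac{7}{2078}\right) + 22899 = \frac{393504619}{2078} + 22899 = \frac{441088741}{2078}$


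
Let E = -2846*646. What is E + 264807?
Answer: -1573709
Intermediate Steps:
E = -1838516
E + 264807 = -1838516 + 264807 = -1573709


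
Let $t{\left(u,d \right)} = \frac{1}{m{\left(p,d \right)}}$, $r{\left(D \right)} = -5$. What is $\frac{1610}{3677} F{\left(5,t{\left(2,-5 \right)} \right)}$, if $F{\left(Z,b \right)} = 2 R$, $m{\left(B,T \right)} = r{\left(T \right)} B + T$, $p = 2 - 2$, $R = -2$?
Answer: $- \frac{6440}{3677} \approx -1.7514$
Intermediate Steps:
$p = 0$ ($p = 2 - 2 = 0$)
$m{\left(B,T \right)} = T - 5 B$ ($m{\left(B,T \right)} = - 5 B + T = T - 5 B$)
$t{\left(u,d \right)} = \frac{1}{d}$ ($t{\left(u,d \right)} = \frac{1}{d - 0} = \frac{1}{d + 0} = \frac{1}{d}$)
$F{\left(Z,b \right)} = -4$ ($F{\left(Z,b \right)} = 2 \left(-2\right) = -4$)
$\frac{1610}{3677} F{\left(5,t{\left(2,-5 \right)} \right)} = \frac{1610}{3677} \left(-4\right) = - \frac{6440}{3677}$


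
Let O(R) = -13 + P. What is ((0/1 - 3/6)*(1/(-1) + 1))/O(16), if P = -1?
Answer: 0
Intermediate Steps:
O(R) = -14 (O(R) = -13 - 1 = -14)
((0/1 - 3/6)*(1/(-1) + 1))/O(16) = ((0/1 - 3/6)*(1/(-1) + 1))/(-14) = ((0*1 - 3*⅙)*(-1 + 1))*(-1/14) = ((0 - ½)*0)*(-1/14) = -½*0*(-1/14) = 0*(-1/14) = 0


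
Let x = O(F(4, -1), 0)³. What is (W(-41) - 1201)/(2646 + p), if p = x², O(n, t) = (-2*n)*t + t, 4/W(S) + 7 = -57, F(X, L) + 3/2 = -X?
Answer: -19217/42336 ≈ -0.45392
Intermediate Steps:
F(X, L) = -3/2 - X
W(S) = -1/16 (W(S) = 4/(-7 - 57) = 4/(-64) = 4*(-1/64) = -1/16)
O(n, t) = t - 2*n*t (O(n, t) = -2*n*t + t = t - 2*n*t)
x = 0 (x = (0*(1 - 2*(-3/2 - 1*4)))³ = (0*(1 - 2*(-3/2 - 4)))³ = (0*(1 - 2*(-11/2)))³ = (0*(1 + 11))³ = (0*12)³ = 0³ = 0)
p = 0 (p = 0² = 0)
(W(-41) - 1201)/(2646 + p) = (-1/16 - 1201)/(2646 + 0) = -19217/16/2646 = -19217/16*1/2646 = -19217/42336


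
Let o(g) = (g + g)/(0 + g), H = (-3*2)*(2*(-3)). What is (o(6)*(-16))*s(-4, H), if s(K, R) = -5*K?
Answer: -640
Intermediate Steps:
H = 36 (H = -6*(-6) = 36)
o(g) = 2 (o(g) = (2*g)/g = 2)
(o(6)*(-16))*s(-4, H) = (2*(-16))*(-5*(-4)) = -32*20 = -640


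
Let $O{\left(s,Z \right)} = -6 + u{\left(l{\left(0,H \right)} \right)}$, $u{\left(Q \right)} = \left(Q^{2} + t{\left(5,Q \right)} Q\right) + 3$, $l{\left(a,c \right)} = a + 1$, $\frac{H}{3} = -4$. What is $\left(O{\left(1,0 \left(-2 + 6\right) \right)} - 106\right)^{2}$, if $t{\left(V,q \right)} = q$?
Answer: $11449$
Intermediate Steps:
$H = -12$ ($H = 3 \left(-4\right) = -12$)
$l{\left(a,c \right)} = 1 + a$
$u{\left(Q \right)} = 3 + 2 Q^{2}$ ($u{\left(Q \right)} = \left(Q^{2} + Q Q\right) + 3 = \left(Q^{2} + Q^{2}\right) + 3 = 2 Q^{2} + 3 = 3 + 2 Q^{2}$)
$O{\left(s,Z \right)} = -1$ ($O{\left(s,Z \right)} = -6 + \left(3 + 2 \left(1 + 0\right)^{2}\right) = -6 + \left(3 + 2 \cdot 1^{2}\right) = -6 + \left(3 + 2 \cdot 1\right) = -6 + \left(3 + 2\right) = -6 + 5 = -1$)
$\left(O{\left(1,0 \left(-2 + 6\right) \right)} - 106\right)^{2} = \left(-1 - 106\right)^{2} = \left(-107\right)^{2} = 11449$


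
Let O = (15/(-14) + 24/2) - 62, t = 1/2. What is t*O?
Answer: -715/28 ≈ -25.536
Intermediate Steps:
t = 1/2 ≈ 0.50000
O = -715/14 (O = (15*(-1/14) + 24*(1/2)) - 62 = (-15/14 + 12) - 62 = 153/14 - 62 = -715/14 ≈ -51.071)
t*O = (1/2)*(-715/14) = -715/28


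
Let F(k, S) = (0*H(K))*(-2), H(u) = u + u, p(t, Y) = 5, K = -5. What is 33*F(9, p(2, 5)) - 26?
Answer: -26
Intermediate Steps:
H(u) = 2*u
F(k, S) = 0 (F(k, S) = (0*(2*(-5)))*(-2) = (0*(-10))*(-2) = 0*(-2) = 0)
33*F(9, p(2, 5)) - 26 = 33*0 - 26 = 0 - 26 = -26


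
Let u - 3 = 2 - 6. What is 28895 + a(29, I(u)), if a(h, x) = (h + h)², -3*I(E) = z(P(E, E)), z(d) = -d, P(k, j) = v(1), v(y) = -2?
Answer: 32259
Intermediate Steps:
u = -1 (u = 3 + (2 - 6) = 3 - 4 = -1)
P(k, j) = -2
I(E) = -⅔ (I(E) = -(-1)*(-2)/3 = -⅓*2 = -⅔)
a(h, x) = 4*h² (a(h, x) = (2*h)² = 4*h²)
28895 + a(29, I(u)) = 28895 + 4*29² = 28895 + 4*841 = 28895 + 3364 = 32259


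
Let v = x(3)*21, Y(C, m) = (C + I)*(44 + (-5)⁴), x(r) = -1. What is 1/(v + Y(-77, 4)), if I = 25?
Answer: -1/34809 ≈ -2.8728e-5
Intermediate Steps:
Y(C, m) = 16725 + 669*C (Y(C, m) = (C + 25)*(44 + (-5)⁴) = (25 + C)*(44 + 625) = (25 + C)*669 = 16725 + 669*C)
v = -21 (v = -1*21 = -21)
1/(v + Y(-77, 4)) = 1/(-21 + (16725 + 669*(-77))) = 1/(-21 + (16725 - 51513)) = 1/(-21 - 34788) = 1/(-34809) = -1/34809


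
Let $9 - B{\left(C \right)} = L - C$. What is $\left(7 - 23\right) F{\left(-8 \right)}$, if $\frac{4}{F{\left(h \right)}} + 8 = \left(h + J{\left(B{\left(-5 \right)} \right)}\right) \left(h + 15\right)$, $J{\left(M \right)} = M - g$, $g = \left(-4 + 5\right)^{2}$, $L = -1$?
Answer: $\frac{16}{9} \approx 1.7778$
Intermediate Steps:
$B{\left(C \right)} = 10 + C$ ($B{\left(C \right)} = 9 - \left(-1 - C\right) = 9 + \left(1 + C\right) = 10 + C$)
$g = 1$ ($g = 1^{2} = 1$)
$J{\left(M \right)} = -1 + M$ ($J{\left(M \right)} = M - 1 = -1 + M$)
$F{\left(h \right)} = \frac{4}{-8 + \left(4 + h\right) \left(15 + h\right)}$ ($F{\left(h \right)} = \frac{4}{-8 + \left(h + \left(-1 + \left(10 - 5\right)\right)\right) \left(h + 15\right)} = \frac{4}{-8 + \left(h + \left(-1 + 5\right)\right) \left(15 + h\right)} = \frac{4}{-8 + \left(h + 4\right) \left(15 + h\right)} = \frac{4}{-8 + \left(4 + h\right) \left(15 + h\right)}$)
$\left(7 - 23\right) F{\left(-8 \right)} = \left(7 - 23\right) \frac{4}{52 + \left(-8\right)^{2} + 19 \left(-8\right)} = \left(7 - 23\right) \frac{4}{52 + 64 - 152} = - 16 \frac{4}{-36} = - 16 \cdot 4 \left(- \frac{1}{36}\right) = \left(-16\right) \left(- \frac{1}{9}\right) = \frac{16}{9}$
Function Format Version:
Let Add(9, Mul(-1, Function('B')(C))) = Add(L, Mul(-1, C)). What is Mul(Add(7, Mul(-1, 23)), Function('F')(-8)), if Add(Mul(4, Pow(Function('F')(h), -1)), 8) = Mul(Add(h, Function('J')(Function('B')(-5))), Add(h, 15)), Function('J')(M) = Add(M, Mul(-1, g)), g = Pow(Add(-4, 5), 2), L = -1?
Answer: Rational(16, 9) ≈ 1.7778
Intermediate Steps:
Function('B')(C) = Add(10, C) (Function('B')(C) = Add(9, Mul(-1, Add(-1, Mul(-1, C)))) = Add(9, Add(1, C)) = Add(10, C))
g = 1 (g = Pow(1, 2) = 1)
Function('J')(M) = Add(-1, M) (Function('J')(M) = Add(M, Mul(-1, 1)) = Add(M, -1) = Add(-1, M))
Function('F')(h) = Mul(4, Pow(Add(-8, Mul(Add(4, h), Add(15, h))), -1)) (Function('F')(h) = Mul(4, Pow(Add(-8, Mul(Add(h, Add(-1, Add(10, -5))), Add(h, 15))), -1)) = Mul(4, Pow(Add(-8, Mul(Add(h, Add(-1, 5)), Add(15, h))), -1)) = Mul(4, Pow(Add(-8, Mul(Add(h, 4), Add(15, h))), -1)) = Mul(4, Pow(Add(-8, Mul(Add(4, h), Add(15, h))), -1)))
Mul(Add(7, Mul(-1, 23)), Function('F')(-8)) = Mul(Add(7, Mul(-1, 23)), Mul(4, Pow(Add(52, Pow(-8, 2), Mul(19, -8)), -1))) = Mul(Add(7, -23), Mul(4, Pow(Add(52, 64, -152), -1))) = Mul(-16, Mul(4, Pow(-36, -1))) = Mul(-16, Mul(4, Rational(-1, 36))) = Mul(-16, Rational(-1, 9)) = Rational(16, 9)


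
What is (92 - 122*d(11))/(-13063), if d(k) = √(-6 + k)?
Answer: -92/13063 + 122*√5/13063 ≈ 0.013841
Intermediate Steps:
(92 - 122*d(11))/(-13063) = (92 - 122*√(-6 + 11))/(-13063) = (92 - 122*√5)*(-1/13063) = -92/13063 + 122*√5/13063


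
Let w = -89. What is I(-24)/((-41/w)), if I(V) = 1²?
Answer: 89/41 ≈ 2.1707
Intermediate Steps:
I(V) = 1
I(-24)/((-41/w)) = 1/(-41/(-89)) = 1/(-41*(-1/89)) = 1/(41/89) = 1*(89/41) = 89/41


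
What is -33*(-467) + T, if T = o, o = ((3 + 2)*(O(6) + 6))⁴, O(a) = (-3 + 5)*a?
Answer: 65625411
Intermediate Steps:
O(a) = 2*a
o = 65610000 (o = ((3 + 2)*(2*6 + 6))⁴ = (5*(12 + 6))⁴ = (5*18)⁴ = 90⁴ = 65610000)
T = 65610000
-33*(-467) + T = -33*(-467) + 65610000 = 15411 + 65610000 = 65625411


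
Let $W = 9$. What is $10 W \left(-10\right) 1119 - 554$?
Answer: $-1007654$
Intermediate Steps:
$10 W \left(-10\right) 1119 - 554 = 10 \cdot 9 \left(-10\right) 1119 - 554 = 90 \left(-10\right) 1119 - 554 = \left(-900\right) 1119 - 554 = -1007100 - 554 = -1007654$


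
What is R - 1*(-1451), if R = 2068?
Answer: 3519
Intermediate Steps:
R - 1*(-1451) = 2068 - 1*(-1451) = 2068 + 1451 = 3519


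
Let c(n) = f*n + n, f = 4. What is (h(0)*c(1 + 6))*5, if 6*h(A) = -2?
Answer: -175/3 ≈ -58.333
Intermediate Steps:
h(A) = -1/3 (h(A) = (1/6)*(-2) = -1/3)
c(n) = 5*n (c(n) = 4*n + n = 5*n)
(h(0)*c(1 + 6))*5 = -5*(1 + 6)/3*5 = -5*7/3*5 = -1/3*35*5 = -35/3*5 = -175/3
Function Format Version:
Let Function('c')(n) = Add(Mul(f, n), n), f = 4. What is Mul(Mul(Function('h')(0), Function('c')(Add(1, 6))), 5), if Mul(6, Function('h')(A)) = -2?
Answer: Rational(-175, 3) ≈ -58.333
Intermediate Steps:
Function('h')(A) = Rational(-1, 3) (Function('h')(A) = Mul(Rational(1, 6), -2) = Rational(-1, 3))
Function('c')(n) = Mul(5, n) (Function('c')(n) = Add(Mul(4, n), n) = Mul(5, n))
Mul(Mul(Function('h')(0), Function('c')(Add(1, 6))), 5) = Mul(Mul(Rational(-1, 3), Mul(5, Add(1, 6))), 5) = Mul(Mul(Rational(-1, 3), Mul(5, 7)), 5) = Mul(Mul(Rational(-1, 3), 35), 5) = Mul(Rational(-35, 3), 5) = Rational(-175, 3)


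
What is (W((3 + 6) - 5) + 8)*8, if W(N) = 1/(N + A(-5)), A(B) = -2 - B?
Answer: 456/7 ≈ 65.143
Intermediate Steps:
W(N) = 1/(3 + N) (W(N) = 1/(N + (-2 - 1*(-5))) = 1/(N + (-2 + 5)) = 1/(N + 3) = 1/(3 + N))
(W((3 + 6) - 5) + 8)*8 = (1/(3 + ((3 + 6) - 5)) + 8)*8 = (1/(3 + (9 - 5)) + 8)*8 = (1/(3 + 4) + 8)*8 = (1/7 + 8)*8 = (⅐ + 8)*8 = (57/7)*8 = 456/7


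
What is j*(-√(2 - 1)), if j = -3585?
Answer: 3585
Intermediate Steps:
j*(-√(2 - 1)) = -(-3585)*√(2 - 1) = -(-3585)*√1 = -(-3585) = -3585*(-1) = 3585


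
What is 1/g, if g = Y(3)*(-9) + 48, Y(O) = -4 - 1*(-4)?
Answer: 1/48 ≈ 0.020833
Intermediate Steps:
Y(O) = 0 (Y(O) = -4 + 4 = 0)
g = 48 (g = 0*(-9) + 48 = 0 + 48 = 48)
1/g = 1/48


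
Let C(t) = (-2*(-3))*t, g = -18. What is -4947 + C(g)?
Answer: -5055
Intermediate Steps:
C(t) = 6*t
-4947 + C(g) = -4947 + 6*(-18) = -4947 - 108 = -5055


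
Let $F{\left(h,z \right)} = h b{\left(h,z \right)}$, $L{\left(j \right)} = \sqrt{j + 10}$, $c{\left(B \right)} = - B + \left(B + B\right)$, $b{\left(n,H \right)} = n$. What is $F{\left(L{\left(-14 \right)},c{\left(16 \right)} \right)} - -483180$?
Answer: $483176$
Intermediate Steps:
$c{\left(B \right)} = B$ ($c{\left(B \right)} = - B + 2 B = B$)
$L{\left(j \right)} = \sqrt{10 + j}$
$F{\left(h,z \right)} = h^{2}$ ($F{\left(h,z \right)} = h h = h^{2}$)
$F{\left(L{\left(-14 \right)},c{\left(16 \right)} \right)} - -483180 = \left(\sqrt{10 - 14}\right)^{2} - -483180 = \left(\sqrt{-4}\right)^{2} + 483180 = \left(2 i\right)^{2} + 483180 = -4 + 483180 = 483176$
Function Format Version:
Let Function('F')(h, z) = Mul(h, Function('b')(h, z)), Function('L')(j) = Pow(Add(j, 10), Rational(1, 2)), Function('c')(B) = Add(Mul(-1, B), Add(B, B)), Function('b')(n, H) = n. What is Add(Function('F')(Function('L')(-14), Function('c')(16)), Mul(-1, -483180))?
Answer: 483176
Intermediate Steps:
Function('c')(B) = B (Function('c')(B) = Add(Mul(-1, B), Mul(2, B)) = B)
Function('L')(j) = Pow(Add(10, j), Rational(1, 2))
Function('F')(h, z) = Pow(h, 2) (Function('F')(h, z) = Mul(h, h) = Pow(h, 2))
Add(Function('F')(Function('L')(-14), Function('c')(16)), Mul(-1, -483180)) = Add(Pow(Pow(Add(10, -14), Rational(1, 2)), 2), Mul(-1, -483180)) = Add(Pow(Pow(-4, Rational(1, 2)), 2), 483180) = Add(Pow(Mul(2, I), 2), 483180) = Add(-4, 483180) = 483176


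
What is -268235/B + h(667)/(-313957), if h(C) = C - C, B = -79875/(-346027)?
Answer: -18563310469/15975 ≈ -1.1620e+6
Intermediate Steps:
B = 79875/346027 (B = -79875*(-1/346027) = 79875/346027 ≈ 0.23083)
h(C) = 0
-268235/B + h(667)/(-313957) = -268235/79875/346027 + 0/(-313957) = -268235*346027/79875 + 0*(-1/313957) = -18563310469/15975 + 0 = -18563310469/15975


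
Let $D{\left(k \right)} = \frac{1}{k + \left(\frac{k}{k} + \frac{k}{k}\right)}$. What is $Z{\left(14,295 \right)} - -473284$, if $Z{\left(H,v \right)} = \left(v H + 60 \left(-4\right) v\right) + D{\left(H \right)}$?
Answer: $\frac{6505825}{16} \approx 4.0661 \cdot 10^{5}$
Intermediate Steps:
$D{\left(k \right)} = \frac{1}{2 + k}$ ($D{\left(k \right)} = \frac{1}{k + \left(1 + 1\right)} = \frac{1}{k + 2} = \frac{1}{2 + k}$)
$Z{\left(H,v \right)} = \frac{1}{2 + H} - 240 v + H v$ ($Z{\left(H,v \right)} = \left(v H + 60 \left(-4\right) v\right) + \frac{1}{2 + H} = \left(H v - 240 v\right) + \frac{1}{2 + H} = \left(- 240 v + H v\right) + \frac{1}{2 + H} = \frac{1}{2 + H} - 240 v + H v$)
$Z{\left(14,295 \right)} - -473284 = \frac{1 + 295 \left(-240 + 14\right) \left(2 + 14\right)}{2 + 14} - -473284 = \frac{1 + 295 \left(-226\right) 16}{16} + 473284 = \frac{1 - 1066720}{16} + 473284 = \frac{1}{16} \left(-1066719\right) + 473284 = - \frac{1066719}{16} + 473284 = \frac{6505825}{16}$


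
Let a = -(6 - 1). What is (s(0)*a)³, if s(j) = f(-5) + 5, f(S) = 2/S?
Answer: -12167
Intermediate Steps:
a = -5 (a = -1*5 = -5)
s(j) = 23/5 (s(j) = 2/(-5) + 5 = 2*(-⅕) + 5 = -⅖ + 5 = 23/5)
(s(0)*a)³ = ((23/5)*(-5))³ = (-23)³ = -12167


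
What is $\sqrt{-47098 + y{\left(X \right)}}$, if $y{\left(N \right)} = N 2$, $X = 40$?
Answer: $i \sqrt{47018} \approx 216.84 i$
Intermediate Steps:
$y{\left(N \right)} = 2 N$
$\sqrt{-47098 + y{\left(X \right)}} = \sqrt{-47098 + 2 \cdot 40} = \sqrt{-47098 + 80} = \sqrt{-47018} = i \sqrt{47018}$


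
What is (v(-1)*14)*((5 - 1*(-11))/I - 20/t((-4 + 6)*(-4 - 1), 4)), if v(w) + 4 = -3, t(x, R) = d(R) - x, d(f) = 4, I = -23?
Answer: 4788/23 ≈ 208.17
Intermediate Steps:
t(x, R) = 4 - x
v(w) = -7 (v(w) = -4 - 3 = -7)
(v(-1)*14)*((5 - 1*(-11))/I - 20/t((-4 + 6)*(-4 - 1), 4)) = (-7*14)*((5 - 1*(-11))/(-23) - 20/(4 - (-4 + 6)*(-4 - 1))) = -98*((5 + 11)*(-1/23) - 20/(4 - 2*(-5))) = -98*(16*(-1/23) - 20/(4 - 1*(-10))) = -98*(-16/23 - 20/(4 + 10)) = -98*(-16/23 - 20/14) = -98*(-16/23 - 20*1/14) = -98*(-16/23 - 10/7) = -98*(-342/161) = 4788/23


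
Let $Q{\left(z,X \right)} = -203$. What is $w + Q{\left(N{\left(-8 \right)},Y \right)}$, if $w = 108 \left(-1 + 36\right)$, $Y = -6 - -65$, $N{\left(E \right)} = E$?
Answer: $3577$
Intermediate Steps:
$Y = 59$ ($Y = -6 + 65 = 59$)
$w = 3780$ ($w = 108 \cdot 35 = 3780$)
$w + Q{\left(N{\left(-8 \right)},Y \right)} = 3780 - 203 = 3577$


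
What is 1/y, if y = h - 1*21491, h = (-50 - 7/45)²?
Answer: -2025/38425226 ≈ -5.2700e-5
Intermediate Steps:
h = 5094049/2025 (h = (-50 - 7*1/45)² = (-50 - 7/45)² = (-2257/45)² = 5094049/2025 ≈ 2515.6)
y = -38425226/2025 (y = 5094049/2025 - 1*21491 = 5094049/2025 - 21491 = -38425226/2025 ≈ -18975.)
1/y = 1/(-38425226/2025) = -2025/38425226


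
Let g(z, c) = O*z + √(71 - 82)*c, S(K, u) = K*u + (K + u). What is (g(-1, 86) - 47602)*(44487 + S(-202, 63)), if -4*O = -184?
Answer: -1506725056 + 2719492*I*√11 ≈ -1.5067e+9 + 9.0195e+6*I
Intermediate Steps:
O = 46 (O = -¼*(-184) = 46)
S(K, u) = K + u + K*u
g(z, c) = 46*z + I*c*√11 (g(z, c) = 46*z + √(71 - 82)*c = 46*z + √(-11)*c = 46*z + (I*√11)*c = 46*z + I*c*√11)
(g(-1, 86) - 47602)*(44487 + S(-202, 63)) = ((46*(-1) + I*86*√11) - 47602)*(44487 + (-202 + 63 - 202*63)) = ((-46 + 86*I*√11) - 47602)*(44487 + (-202 + 63 - 12726)) = (-47648 + 86*I*√11)*(44487 - 12865) = (-47648 + 86*I*√11)*31622 = -1506725056 + 2719492*I*√11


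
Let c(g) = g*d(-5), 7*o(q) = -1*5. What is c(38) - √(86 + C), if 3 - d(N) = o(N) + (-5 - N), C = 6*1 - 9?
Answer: 988/7 - √83 ≈ 132.03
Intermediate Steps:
o(q) = -5/7 (o(q) = (-1*5)/7 = (⅐)*(-5) = -5/7)
C = -3 (C = 6 - 9 = -3)
d(N) = 61/7 + N (d(N) = 3 - (-5/7 + (-5 - N)) = 3 - (-40/7 - N) = 3 + (40/7 + N) = 61/7 + N)
c(g) = 26*g/7 (c(g) = g*(61/7 - 5) = g*(26/7) = 26*g/7)
c(38) - √(86 + C) = (26/7)*38 - √(86 - 3) = 988/7 - √83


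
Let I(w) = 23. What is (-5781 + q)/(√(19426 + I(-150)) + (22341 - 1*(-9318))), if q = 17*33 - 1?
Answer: -55097213/334090944 + 5221*√2161/334090944 ≈ -0.16419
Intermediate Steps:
q = 560 (q = 561 - 1 = 560)
(-5781 + q)/(√(19426 + I(-150)) + (22341 - 1*(-9318))) = (-5781 + 560)/(√(19426 + 23) + (22341 - 1*(-9318))) = -5221/(√19449 + (22341 + 9318)) = -5221/(3*√2161 + 31659) = -5221/(31659 + 3*√2161)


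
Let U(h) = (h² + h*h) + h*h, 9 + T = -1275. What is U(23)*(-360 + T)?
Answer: -2609028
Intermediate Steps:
T = -1284 (T = -9 - 1275 = -1284)
U(h) = 3*h² (U(h) = (h² + h²) + h² = 2*h² + h² = 3*h²)
U(23)*(-360 + T) = (3*23²)*(-360 - 1284) = (3*529)*(-1644) = 1587*(-1644) = -2609028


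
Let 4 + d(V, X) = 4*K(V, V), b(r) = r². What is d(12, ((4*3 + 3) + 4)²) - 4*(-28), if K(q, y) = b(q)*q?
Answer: 7020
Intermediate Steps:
K(q, y) = q³ (K(q, y) = q²*q = q³)
d(V, X) = -4 + 4*V³
d(12, ((4*3 + 3) + 4)²) - 4*(-28) = (-4 + 4*12³) - 4*(-28) = (-4 + 4*1728) + 112 = (-4 + 6912) + 112 = 6908 + 112 = 7020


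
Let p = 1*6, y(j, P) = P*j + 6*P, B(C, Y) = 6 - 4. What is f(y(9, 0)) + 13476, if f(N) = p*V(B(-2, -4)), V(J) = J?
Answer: 13488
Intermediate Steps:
B(C, Y) = 2
y(j, P) = 6*P + P*j
p = 6
f(N) = 12 (f(N) = 6*2 = 12)
f(y(9, 0)) + 13476 = 12 + 13476 = 13488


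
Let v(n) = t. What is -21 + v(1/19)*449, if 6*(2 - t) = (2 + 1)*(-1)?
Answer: 2203/2 ≈ 1101.5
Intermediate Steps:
t = 5/2 (t = 2 - (2 + 1)*(-1)/6 = 2 - (-1)/2 = 2 - 1/6*(-3) = 2 + 1/2 = 5/2 ≈ 2.5000)
v(n) = 5/2
-21 + v(1/19)*449 = -21 + (5/2)*449 = -21 + 2245/2 = 2203/2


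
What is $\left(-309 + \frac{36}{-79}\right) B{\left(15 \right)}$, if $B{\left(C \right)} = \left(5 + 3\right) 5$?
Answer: $- \frac{977880}{79} \approx -12378.0$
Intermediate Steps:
$B{\left(C \right)} = 40$ ($B{\left(C \right)} = 8 \cdot 5 = 40$)
$\left(-309 + \frac{36}{-79}\right) B{\left(15 \right)} = \left(-309 + \frac{36}{-79}\right) 40 = \left(-309 + 36 \left(- \frac{1}{79}\right)\right) 40 = \left(-309 - \frac{36}{79}\right) 40 = \left(- \frac{24447}{79}\right) 40 = - \frac{977880}{79}$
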